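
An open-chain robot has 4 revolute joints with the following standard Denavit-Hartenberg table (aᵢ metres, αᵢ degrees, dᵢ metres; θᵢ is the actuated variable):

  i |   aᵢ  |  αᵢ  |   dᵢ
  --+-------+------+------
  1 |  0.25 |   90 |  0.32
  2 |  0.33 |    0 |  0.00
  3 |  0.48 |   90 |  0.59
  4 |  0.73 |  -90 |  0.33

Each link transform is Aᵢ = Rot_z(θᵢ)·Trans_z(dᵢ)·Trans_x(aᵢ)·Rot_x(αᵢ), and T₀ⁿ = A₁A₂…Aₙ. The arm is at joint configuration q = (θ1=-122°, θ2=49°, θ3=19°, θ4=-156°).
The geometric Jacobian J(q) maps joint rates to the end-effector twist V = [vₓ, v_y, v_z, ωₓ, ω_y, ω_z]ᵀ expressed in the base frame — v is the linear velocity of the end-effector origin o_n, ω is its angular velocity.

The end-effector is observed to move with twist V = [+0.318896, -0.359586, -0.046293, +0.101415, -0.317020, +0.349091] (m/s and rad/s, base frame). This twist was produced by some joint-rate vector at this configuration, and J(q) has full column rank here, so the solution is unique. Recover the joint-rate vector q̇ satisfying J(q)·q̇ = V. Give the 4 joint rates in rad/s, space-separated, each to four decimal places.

0.4360 -0.2320 -0.0220 0.2320

o_n = [-0.6208, -0.4404, 0.2722]
J₁: ẑ×o_n = [0.4404, -0.6208, 0.0000], ω = ẑ
J2: z=[-0.8480, 0.5299, 0.0000] o=[-0.1325, -0.2120, 0.3200] → [-0.0254, -0.0406, 0.4525, -0.8480, 0.5299, 0.0000]
J3: z=[-0.8480, 0.5299, 0.0000] o=[-0.2472, -0.3956, 0.5691] → [-0.1573, -0.2518, 0.2360, -0.8480, 0.5299, 0.0000]
J4: z=[-0.4913, -0.7863, -0.3746] o=[-0.8428, -0.2355, 1.0141] → [0.5066, -0.4477, 0.2753, -0.4913, -0.7863, -0.3746]
q̇ = J⁺·V = [0.4360, -0.2320, -0.0220, 0.2320]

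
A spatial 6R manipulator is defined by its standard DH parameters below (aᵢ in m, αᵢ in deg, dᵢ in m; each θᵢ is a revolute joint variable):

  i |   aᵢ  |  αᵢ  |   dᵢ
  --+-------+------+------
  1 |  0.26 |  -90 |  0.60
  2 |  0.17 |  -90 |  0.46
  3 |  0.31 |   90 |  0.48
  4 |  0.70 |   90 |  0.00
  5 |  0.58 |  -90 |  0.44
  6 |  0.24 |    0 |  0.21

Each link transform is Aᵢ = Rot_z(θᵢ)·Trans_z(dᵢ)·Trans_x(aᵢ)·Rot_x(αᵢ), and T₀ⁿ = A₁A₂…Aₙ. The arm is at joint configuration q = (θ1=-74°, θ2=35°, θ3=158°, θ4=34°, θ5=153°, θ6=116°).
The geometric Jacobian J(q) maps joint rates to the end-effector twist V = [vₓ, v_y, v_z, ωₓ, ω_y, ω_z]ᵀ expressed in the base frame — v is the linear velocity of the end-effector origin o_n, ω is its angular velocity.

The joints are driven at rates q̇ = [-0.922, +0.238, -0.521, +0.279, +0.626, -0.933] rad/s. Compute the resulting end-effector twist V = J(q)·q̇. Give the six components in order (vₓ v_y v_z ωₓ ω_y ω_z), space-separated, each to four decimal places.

o_n = [0.1331, 0.3128, 0.4839]
J₁: ẑ×o_n = [-0.3128, 0.1331, 0.0000], ω = ẑ
J2: z=[0.9613, 0.2756, 0.0000] o=[0.0717, -0.2499, 0.6000] → [-0.0320, 0.1116, 0.5240, 0.9613, 0.2756, 0.0000]
J3: z=[-0.1581, 0.5514, -0.8192] o=[0.5522, -0.2570, 0.5025] → [0.4565, 0.3404, 0.1410, -0.1581, 0.5514, -0.8192]
J4: z=[-0.8067, -0.5505, -0.2149] o=[0.2998, 0.2020, 0.2742] → [-0.0917, 0.2051, -0.1812, -0.8067, -0.5505, -0.2149]
J5: z=[-0.1874, -0.1066, 0.9765] o=[-0.0925, 0.7816, 0.2621] → [0.4341, 0.2618, 0.1119, -0.1874, -0.1066, 0.9765]
J6: z=[0.9732, 0.1146, 0.1992] o=[-0.0977, 0.1618, 0.6441] → [-0.0484, 0.2018, 0.1205, 0.9732, 0.1146, 0.1992]
V = J·q̇ = [0.3343, -0.2407, -0.0417, -0.9392, -0.5489, -0.1298]

0.3343 -0.2407 -0.0417 -0.9392 -0.5489 -0.1298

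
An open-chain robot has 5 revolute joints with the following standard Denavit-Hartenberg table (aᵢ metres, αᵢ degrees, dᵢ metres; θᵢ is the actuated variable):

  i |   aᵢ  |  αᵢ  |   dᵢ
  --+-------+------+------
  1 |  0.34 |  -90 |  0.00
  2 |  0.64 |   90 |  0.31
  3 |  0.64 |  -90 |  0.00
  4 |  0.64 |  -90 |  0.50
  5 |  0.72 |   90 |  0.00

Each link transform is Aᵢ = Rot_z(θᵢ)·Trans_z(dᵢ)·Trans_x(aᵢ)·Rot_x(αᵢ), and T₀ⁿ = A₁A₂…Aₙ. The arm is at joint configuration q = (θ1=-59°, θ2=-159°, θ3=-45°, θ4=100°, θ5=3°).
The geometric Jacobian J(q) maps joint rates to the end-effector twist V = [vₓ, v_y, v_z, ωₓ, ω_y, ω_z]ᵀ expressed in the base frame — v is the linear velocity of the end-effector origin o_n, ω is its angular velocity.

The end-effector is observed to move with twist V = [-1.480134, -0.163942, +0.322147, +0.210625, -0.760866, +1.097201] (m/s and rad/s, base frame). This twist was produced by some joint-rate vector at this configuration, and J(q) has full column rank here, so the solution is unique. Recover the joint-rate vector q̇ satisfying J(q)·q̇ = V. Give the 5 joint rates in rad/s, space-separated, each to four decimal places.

0.8440 0.0390 -0.5550 -0.6150 0.2650

o_n = [0.1209, 0.4807, 1.6984]
J₁: ẑ×o_n = [-0.4807, 0.1209, 0.0000], ω = ẑ
J2: z=[0.8572, 0.5150, 0.0000] o=[0.1751, -0.2914, 0.0000] → [0.8747, -1.4558, 0.6898, 0.8572, 0.5150, 0.0000]
J3: z=[-0.1846, 0.3072, -0.9336] o=[0.1331, 0.3804, 0.2294] → [0.5449, 0.2825, -0.0148, -0.1846, 0.3072, -0.9336]
J4: z=[0.2661, 0.9300, 0.2534] o=[-0.4724, 0.5094, 0.3915] → [1.2227, -0.1974, -0.5595, 0.2661, 0.9300, 0.2534]
J5: z=[0.8997, -0.1453, -0.4117] o=[-0.1179, 0.7584, 1.0785] → [-0.2044, -0.6560, -0.2152, 0.8997, -0.1453, -0.4117]
q̇ = J⁺·V = [0.8440, 0.0390, -0.5550, -0.6150, 0.2650]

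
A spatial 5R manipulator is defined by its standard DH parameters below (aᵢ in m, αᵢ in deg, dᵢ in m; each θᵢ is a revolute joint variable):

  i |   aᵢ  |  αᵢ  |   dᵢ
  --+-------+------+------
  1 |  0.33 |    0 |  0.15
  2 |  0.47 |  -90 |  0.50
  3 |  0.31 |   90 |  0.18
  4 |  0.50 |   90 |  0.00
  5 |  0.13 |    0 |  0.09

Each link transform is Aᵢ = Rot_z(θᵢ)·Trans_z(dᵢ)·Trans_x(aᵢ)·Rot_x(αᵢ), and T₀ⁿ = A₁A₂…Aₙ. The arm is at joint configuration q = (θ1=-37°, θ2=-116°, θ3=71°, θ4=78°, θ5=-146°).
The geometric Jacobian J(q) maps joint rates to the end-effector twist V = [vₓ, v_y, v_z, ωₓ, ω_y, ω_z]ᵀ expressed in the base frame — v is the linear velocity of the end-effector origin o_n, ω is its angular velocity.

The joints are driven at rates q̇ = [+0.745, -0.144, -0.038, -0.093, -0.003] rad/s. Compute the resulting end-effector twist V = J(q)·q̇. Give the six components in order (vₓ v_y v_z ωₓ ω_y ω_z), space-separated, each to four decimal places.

0.5583 0.0474 -0.0286 0.0622 0.0737 0.5735

o_n = [0.0143, -0.9372, 0.1729]
J₁: ẑ×o_n = [0.9372, 0.0143, -0.0000], ω = ẑ
J2: z=[0.0000, 0.0000, 1.0000] o=[0.2635, -0.1986, 0.1500] → [0.7386, -0.2493, 0.0000, 0.0000, 0.0000, 1.0000]
J3: z=[0.4540, -0.8910, 0.0000] o=[-0.1552, -0.4120, 0.6500] → [0.4251, 0.2166, -0.0874, 0.4540, -0.8910, 0.0000]
J4: z=[-0.8425, -0.4293, 0.3256] o=[-0.1634, -0.6182, 0.3569] → [0.1829, -0.0972, 0.3451, -0.8425, -0.4293, 0.3256]
J5: z=[-0.3781, 0.0407, -0.9249] o=[0.0284, -1.0693, 0.2586] → [0.1187, -0.0193, -0.0494, -0.3781, 0.0407, -0.9249]
V = J·q̇ = [0.5583, 0.0474, -0.0286, 0.0622, 0.0737, 0.5735]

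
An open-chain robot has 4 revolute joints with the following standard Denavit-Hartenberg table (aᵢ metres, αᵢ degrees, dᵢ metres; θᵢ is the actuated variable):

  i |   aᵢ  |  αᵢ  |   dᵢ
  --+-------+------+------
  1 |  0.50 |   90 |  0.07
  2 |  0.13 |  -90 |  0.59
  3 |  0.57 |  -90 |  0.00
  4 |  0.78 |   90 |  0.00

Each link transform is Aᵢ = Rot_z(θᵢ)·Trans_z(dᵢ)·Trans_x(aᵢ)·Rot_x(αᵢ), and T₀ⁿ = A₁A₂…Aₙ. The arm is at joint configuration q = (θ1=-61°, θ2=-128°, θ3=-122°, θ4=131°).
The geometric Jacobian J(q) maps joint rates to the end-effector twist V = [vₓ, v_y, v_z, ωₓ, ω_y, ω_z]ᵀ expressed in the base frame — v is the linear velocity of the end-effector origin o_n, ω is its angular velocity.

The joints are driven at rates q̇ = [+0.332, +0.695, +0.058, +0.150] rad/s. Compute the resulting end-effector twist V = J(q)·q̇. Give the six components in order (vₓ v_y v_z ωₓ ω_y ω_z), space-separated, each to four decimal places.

0.0783 -0.0076 -0.4512 -0.6932 -0.3470 0.1961

o_n = [-0.5713, -0.2882, 0.3543]
J₁: ẑ×o_n = [0.2882, -0.5713, 0.0000], ω = ẑ
J2: z=[-0.8746, -0.4848, 0.0000] o=[0.2424, -0.4373, 0.0700] → [-0.1378, 0.2487, -0.5249, -0.8746, -0.4848, 0.0000]
J3: z=[0.3820, -0.6892, -0.6157] o=[-0.3124, -0.6533, -0.0324] → [-0.0418, 0.0116, -0.0389, 0.3820, -0.6892, -0.6157]
J4: z=[-0.7166, 0.1997, -0.6683] o=[-0.6450, -1.0503, 0.2056] → [0.5390, 0.0573, -0.5609, -0.7166, 0.1997, -0.6683]
V = J·q̇ = [0.0783, -0.0076, -0.4512, -0.6932, -0.3470, 0.1961]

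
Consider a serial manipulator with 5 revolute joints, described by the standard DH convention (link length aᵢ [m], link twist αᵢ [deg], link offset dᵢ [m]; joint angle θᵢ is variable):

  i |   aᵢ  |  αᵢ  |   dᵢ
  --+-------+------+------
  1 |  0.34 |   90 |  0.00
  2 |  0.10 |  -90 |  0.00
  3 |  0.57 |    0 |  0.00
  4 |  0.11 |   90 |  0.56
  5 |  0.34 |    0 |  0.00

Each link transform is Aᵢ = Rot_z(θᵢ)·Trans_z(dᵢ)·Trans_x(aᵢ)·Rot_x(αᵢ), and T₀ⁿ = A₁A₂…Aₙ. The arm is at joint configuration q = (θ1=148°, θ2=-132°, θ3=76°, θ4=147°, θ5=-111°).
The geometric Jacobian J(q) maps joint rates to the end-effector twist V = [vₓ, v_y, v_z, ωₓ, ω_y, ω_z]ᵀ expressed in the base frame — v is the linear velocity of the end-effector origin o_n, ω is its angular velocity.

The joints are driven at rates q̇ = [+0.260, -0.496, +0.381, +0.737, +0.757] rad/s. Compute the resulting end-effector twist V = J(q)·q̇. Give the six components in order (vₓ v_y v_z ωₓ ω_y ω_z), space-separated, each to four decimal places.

0.1077 -0.0564 0.3480 -1.5538 -0.2668 -0.1044

o_n = [-0.5987, -0.2876, -0.3455]
J₁: ẑ×o_n = [0.2876, -0.5987, 0.0000], ω = ẑ
J2: z=[0.5299, 0.8480, 0.0000] o=[-0.2883, 0.1802, 0.0000] → [-0.2930, 0.1831, 0.0153, 0.5299, 0.8480, 0.0000]
J3: z=[-0.6302, 0.3938, -0.6691] o=[-0.2316, 0.1447, -0.0743] → [-0.3961, 0.0747, 0.4170, -0.6302, 0.3938, -0.6691]
J4: z=[-0.6302, 0.3938, -0.6691] o=[-0.4464, -0.3732, -0.1768] → [-0.0092, -0.0045, 0.0060, -0.6302, 0.3938, -0.6691]
J5: z=[-0.7746, -0.3784, 0.5068] o=[-0.8052, -0.0605, -0.4917] → [0.0598, 0.2179, 0.2540, -0.7746, -0.3784, 0.5068]
V = J·q̇ = [0.1077, -0.0564, 0.3480, -1.5538, -0.2668, -0.1044]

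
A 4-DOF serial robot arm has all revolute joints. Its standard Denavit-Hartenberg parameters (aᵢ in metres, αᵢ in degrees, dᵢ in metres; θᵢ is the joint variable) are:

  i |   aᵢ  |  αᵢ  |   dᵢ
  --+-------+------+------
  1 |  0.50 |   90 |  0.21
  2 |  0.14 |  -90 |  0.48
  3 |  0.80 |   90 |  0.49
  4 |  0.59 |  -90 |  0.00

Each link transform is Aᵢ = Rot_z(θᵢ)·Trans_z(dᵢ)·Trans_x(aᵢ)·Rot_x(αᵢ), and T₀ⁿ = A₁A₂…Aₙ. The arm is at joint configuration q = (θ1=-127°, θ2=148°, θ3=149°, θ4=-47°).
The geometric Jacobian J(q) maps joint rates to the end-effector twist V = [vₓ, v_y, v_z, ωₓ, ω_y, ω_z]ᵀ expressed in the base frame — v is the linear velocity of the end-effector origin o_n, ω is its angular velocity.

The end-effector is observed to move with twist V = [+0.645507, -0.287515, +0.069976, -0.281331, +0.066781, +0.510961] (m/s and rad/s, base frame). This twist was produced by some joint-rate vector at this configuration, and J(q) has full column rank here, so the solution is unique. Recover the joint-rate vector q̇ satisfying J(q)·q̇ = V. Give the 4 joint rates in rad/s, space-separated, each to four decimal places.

o_n = [-0.6256, -1.0616, -0.3116]
J₁: ẑ×o_n = [1.0616, -0.6256, 0.0000], ω = ẑ
J2: z=[-0.7986, 0.6018, 0.0000] o=[-0.3009, -0.3993, 0.2100] → [-0.3139, -0.4166, 0.7243, -0.7986, 0.6018, 0.0000]
J3: z=[0.3189, 0.4232, -0.8480] o=[-0.6128, -0.0156, 0.2842] → [-1.1392, 0.2008, -0.3282, 0.3189, 0.4232, -0.8480]
J4: z=[0.9474, -0.1670, 0.2729] o=[-0.4774, -0.5207, -0.4947] → [0.1170, -0.2140, -0.5372, 0.9474, -0.1670, 0.2729]
q̇ = J⁺·V = [0.8570, -0.2040, 0.2320, -0.5470]

0.8570 -0.2040 0.2320 -0.5470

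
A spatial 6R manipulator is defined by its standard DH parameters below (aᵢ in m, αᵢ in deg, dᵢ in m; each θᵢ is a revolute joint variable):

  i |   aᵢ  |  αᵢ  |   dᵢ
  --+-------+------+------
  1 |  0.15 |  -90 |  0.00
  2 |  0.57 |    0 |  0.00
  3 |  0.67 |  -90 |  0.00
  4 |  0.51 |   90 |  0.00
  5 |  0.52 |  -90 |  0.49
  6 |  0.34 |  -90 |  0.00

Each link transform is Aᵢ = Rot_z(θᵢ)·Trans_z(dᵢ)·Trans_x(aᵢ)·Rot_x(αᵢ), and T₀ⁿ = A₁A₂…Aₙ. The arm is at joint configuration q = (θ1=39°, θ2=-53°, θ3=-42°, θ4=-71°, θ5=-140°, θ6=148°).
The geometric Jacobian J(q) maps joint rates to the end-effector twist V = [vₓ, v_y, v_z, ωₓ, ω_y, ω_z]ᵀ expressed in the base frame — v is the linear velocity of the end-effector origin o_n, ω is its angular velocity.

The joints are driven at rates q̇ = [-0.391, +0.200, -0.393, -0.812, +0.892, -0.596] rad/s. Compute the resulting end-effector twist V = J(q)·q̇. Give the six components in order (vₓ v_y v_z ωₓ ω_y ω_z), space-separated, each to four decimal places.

0.1350 -0.2462 -0.2829 -0.0429 -0.3755 -1.3864

o_n = [-0.0263, 0.5130, 0.9257]
J₁: ẑ×o_n = [-0.5130, -0.0263, 0.0000], ω = ẑ
J2: z=[-0.6293, 0.7771, 0.0000] o=[0.1166, 0.0944, 0.0000] → [0.7194, 0.5826, -0.1524, -0.6293, 0.7771, 0.0000]
J3: z=[-0.6293, 0.7771, 0.0000] o=[0.3832, 0.3103, 0.4552] → [0.3656, 0.2961, 0.1906, -0.6293, 0.7771, 0.0000]
J4: z=[0.7742, 0.6269, 0.0872] o=[0.3378, 0.2735, 1.1227] → [-0.1444, 0.1207, 0.4137, 0.7742, 0.6269, 0.0872]
J5: z=[-0.1408, 0.3049, -0.9419] o=[0.0231, 0.6392, 1.2881] → [-0.2293, -0.0045, 0.0328, -0.1408, 0.3049, -0.9419]
J6: z=[-0.9897, -0.0194, 0.1417] o=[-0.0589, 0.2934, 0.6682] → [-0.0361, 0.2595, -0.2167, -0.9897, -0.0194, 0.1417]
V = J·q̇ = [0.1350, -0.2462, -0.2829, -0.0429, -0.3755, -1.3864]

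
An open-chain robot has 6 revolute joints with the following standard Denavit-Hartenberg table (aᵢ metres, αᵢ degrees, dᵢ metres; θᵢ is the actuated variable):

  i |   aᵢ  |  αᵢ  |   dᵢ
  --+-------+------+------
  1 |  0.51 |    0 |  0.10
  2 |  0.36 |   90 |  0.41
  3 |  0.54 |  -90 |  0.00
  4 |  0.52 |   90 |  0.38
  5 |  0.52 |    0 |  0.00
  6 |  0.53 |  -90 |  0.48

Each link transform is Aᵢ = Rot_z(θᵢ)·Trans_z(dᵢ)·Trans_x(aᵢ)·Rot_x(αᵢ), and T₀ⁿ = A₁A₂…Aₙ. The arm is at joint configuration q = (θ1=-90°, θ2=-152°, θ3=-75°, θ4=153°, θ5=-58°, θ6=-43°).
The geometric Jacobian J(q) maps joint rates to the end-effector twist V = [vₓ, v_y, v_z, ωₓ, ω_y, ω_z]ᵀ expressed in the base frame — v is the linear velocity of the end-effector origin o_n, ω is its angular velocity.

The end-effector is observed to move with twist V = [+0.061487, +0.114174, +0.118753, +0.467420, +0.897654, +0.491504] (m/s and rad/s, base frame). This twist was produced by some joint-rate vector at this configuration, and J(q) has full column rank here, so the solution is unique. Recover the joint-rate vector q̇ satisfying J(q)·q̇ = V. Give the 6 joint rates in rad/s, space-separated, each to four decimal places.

-0.4130 0.6480 0.6390 0.6200 0.2260 -0.4450

o_n = [-0.5783, -1.0049, 0.2251]
J₁: ẑ×o_n = [1.0049, -0.5783, 0.0000], ω = ẑ
J2: z=[0.0000, 0.0000, 1.0000] o=[0.0000, -0.5100, 0.1000] → [0.4949, -0.5783, 0.0000, 0.0000, 0.0000, 1.0000]
J3: z=[0.8829, 0.4695, 0.0000] o=[-0.1690, -0.1921, 0.5100] → [-0.1337, 0.2515, -0.5254, 0.8829, 0.4695, 0.0000]
J4: z=[-0.4535, 0.8529, 0.2588] o=[-0.2346, -0.0687, -0.0116] → [0.4442, 0.0184, 0.7176, -0.4535, 0.8529, 0.2588]
J5: z=[-0.8419, -0.3146, -0.4385] o=[-0.5591, 0.0386, 0.5343] → [-0.3603, -0.2518, 0.8724, -0.8419, -0.3146, -0.4385]
J6: z=[-0.8419, -0.3146, -0.4385] o=[-0.4397, -0.4523, 0.6573] → [-0.1064, -0.3031, 0.4216, -0.8419, -0.3146, -0.4385]
q̇ = J⁺·V = [-0.4130, 0.6480, 0.6390, 0.6200, 0.2260, -0.4450]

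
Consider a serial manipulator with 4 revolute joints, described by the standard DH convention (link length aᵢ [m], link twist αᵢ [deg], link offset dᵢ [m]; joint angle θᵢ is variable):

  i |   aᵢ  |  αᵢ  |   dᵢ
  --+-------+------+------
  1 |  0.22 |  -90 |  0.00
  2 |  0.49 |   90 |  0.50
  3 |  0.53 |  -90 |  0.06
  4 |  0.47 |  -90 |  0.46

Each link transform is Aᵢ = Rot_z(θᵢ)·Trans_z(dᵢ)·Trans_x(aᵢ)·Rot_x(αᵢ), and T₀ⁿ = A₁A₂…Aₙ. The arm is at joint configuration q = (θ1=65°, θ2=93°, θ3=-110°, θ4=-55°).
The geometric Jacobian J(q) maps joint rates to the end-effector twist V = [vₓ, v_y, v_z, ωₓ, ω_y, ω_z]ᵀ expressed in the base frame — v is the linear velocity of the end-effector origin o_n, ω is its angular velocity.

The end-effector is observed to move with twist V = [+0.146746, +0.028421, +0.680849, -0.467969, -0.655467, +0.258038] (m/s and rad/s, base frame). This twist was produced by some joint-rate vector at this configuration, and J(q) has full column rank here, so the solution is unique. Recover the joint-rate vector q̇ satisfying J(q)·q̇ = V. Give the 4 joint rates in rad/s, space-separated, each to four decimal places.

o_n = [0.6368, 0.3987, -0.6712]
J₁: ẑ×o_n = [-0.3987, 0.6368, 0.0000], ω = ẑ
J2: z=[-0.9063, 0.4226, 0.0000] o=[0.0930, 0.1994, 0.0000] → [-0.2837, -0.6083, -0.4104, -0.9063, 0.4226, 0.0000]
J3: z=[0.4220, 0.9051, -0.0523] o=[-0.3710, 0.3875, -0.4893] → [-0.1640, 0.0240, -0.9074, 0.4220, 0.9051, -0.0523]
J4: z=[0.2892, -0.1891, -0.9384] o=[0.1097, 0.2399, -0.3114] → [0.2170, -0.3906, 0.1456, 0.2892, -0.1891, -0.9384]
q̇ = J⁺·V = [-0.3010, -0.0410, -0.8200, -0.5500]

-0.3010 -0.0410 -0.8200 -0.5500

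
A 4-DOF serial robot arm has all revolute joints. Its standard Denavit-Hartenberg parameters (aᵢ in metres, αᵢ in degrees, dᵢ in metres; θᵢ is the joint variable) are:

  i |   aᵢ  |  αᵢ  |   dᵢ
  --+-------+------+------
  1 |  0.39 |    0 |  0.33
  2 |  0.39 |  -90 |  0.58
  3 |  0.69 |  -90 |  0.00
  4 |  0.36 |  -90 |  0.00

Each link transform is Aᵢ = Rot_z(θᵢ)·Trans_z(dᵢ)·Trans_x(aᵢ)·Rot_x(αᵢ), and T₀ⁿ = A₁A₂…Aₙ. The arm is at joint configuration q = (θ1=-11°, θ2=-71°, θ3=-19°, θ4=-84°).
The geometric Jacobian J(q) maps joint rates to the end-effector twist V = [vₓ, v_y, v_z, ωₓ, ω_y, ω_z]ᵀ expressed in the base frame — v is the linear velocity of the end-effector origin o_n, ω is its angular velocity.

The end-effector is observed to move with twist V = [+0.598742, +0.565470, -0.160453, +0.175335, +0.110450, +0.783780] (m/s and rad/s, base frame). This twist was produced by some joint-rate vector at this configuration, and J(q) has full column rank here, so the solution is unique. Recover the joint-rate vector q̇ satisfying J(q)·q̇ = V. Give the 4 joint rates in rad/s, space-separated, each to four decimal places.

0.6530 -0.1160 0.1890 -0.2610

o_n = [0.8874, -1.0921, 1.1469]
J₁: ẑ×o_n = [1.0921, 0.8874, -0.0000], ω = ẑ
J2: z=[0.0000, 0.0000, 1.0000] o=[0.3828, -0.0744, 0.3300] → [1.0177, 0.5046, -0.0000, 0.0000, 0.0000, 1.0000]
J3: z=[0.9903, 0.1392, 0.0000] o=[0.4371, -0.4606, 0.9100] → [0.0330, -0.2346, -0.6880, 0.9903, 0.1392, 0.0000]
J4: z=[0.0453, -0.3224, -0.9455] o=[0.5279, -1.1067, 1.1346] → [0.0098, -0.3405, 0.1166, 0.0453, -0.3224, -0.9455]
q̇ = J⁺·V = [0.6530, -0.1160, 0.1890, -0.2610]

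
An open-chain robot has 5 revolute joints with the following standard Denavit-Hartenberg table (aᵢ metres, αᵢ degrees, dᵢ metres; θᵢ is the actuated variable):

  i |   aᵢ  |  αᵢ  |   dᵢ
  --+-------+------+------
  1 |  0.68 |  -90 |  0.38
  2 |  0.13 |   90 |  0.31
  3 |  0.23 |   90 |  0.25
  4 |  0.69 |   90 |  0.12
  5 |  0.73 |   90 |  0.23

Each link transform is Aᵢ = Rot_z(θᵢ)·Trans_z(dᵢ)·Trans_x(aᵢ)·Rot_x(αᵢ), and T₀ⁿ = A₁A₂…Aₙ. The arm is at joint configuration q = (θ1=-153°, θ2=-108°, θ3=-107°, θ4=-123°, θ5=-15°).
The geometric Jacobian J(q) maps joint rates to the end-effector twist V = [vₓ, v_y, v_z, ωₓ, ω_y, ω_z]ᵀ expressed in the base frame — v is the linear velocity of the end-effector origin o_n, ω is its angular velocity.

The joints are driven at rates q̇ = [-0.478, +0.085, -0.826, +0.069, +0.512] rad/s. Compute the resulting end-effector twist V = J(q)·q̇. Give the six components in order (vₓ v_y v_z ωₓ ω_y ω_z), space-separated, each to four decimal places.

-0.8830 0.4123 0.1852 -0.2131 -0.6875 -0.2523

o_n = [-0.7219, -1.4688, 1.0129]
J₁: ẑ×o_n = [1.4688, -0.7219, 0.0000], ω = ẑ
J2: z=[0.4540, -0.8910, 0.0000] o=[-0.6059, -0.3087, 0.3800] → [-0.5639, -0.2873, -0.6300, 0.4540, -0.8910, 0.0000]
J3: z=[0.8474, 0.4318, -0.3090] o=[-0.4294, -0.5667, 0.5036] → [-0.0589, -0.3412, -0.6382, 0.8474, 0.4318, -0.3090]
J4: z=[-0.1306, -0.3947, -0.9095] o=[-0.3359, -0.2722, 0.3624] → [-1.3450, 0.4360, 0.0039, -0.1306, -0.3947, -0.9095]
J5: z=[0.8932, -0.4451, 0.0649] o=[-0.6485, -0.8742, 0.5366] → [-0.1734, -0.4302, -0.5637, 0.8932, -0.4451, 0.0649]
V = J·q̇ = [-0.8830, 0.4123, 0.1852, -0.2131, -0.6875, -0.2523]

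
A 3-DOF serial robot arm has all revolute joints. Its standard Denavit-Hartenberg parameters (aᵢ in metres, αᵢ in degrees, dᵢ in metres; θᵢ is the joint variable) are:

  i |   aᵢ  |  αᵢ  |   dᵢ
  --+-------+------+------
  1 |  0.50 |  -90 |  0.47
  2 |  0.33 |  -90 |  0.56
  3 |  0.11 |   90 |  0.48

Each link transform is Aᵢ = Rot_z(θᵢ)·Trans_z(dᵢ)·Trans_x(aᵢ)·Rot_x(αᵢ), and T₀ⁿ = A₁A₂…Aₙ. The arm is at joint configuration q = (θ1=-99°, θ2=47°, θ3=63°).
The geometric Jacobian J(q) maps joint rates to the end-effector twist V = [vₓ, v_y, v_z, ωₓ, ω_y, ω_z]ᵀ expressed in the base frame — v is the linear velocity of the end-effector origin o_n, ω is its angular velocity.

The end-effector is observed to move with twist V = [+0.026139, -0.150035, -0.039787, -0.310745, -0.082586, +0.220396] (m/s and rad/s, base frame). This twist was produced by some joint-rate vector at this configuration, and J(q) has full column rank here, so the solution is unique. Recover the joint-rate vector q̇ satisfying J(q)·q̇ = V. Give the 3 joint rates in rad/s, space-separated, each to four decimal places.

0.0990 -0.2940 -0.1780

o_n = [0.3925, -0.4753, -0.1352]
J₁: ẑ×o_n = [0.4753, 0.3925, -0.0000], ω = ẑ
J2: z=[0.9877, -0.1564, 0.0000] o=[-0.0782, -0.4938, 0.4700] → [0.0947, 0.5978, 0.0919, 0.9877, -0.1564, 0.0000]
J3: z=[0.1144, 0.7223, -0.6820] o=[0.4397, -0.8037, 0.2287] → [-0.0389, 0.0738, 0.0717, 0.1144, 0.7223, -0.6820]
q̇ = J⁺·V = [0.0990, -0.2940, -0.1780]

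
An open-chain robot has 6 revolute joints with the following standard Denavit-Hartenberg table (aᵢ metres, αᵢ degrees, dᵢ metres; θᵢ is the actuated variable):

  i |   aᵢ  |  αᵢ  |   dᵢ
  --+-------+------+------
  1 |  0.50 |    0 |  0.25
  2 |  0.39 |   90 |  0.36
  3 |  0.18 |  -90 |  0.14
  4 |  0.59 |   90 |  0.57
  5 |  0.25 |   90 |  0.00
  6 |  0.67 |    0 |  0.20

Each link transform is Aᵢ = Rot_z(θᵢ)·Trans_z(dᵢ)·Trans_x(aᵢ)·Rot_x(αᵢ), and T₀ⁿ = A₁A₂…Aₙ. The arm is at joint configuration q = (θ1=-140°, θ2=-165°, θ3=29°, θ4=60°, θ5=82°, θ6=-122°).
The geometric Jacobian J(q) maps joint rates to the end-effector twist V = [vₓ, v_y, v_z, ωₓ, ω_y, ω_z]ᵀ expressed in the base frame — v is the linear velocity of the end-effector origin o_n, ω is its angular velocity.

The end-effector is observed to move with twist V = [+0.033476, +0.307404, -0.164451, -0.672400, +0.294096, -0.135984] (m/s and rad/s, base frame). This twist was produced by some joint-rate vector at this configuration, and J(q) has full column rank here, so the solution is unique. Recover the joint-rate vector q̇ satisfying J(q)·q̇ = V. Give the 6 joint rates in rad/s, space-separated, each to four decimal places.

o_n = [-0.9104, 0.3444, 1.0294]
J₁: ẑ×o_n = [-0.3444, -0.9104, 0.0000], ω = ẑ
J2: z=[0.0000, 0.0000, 1.0000] o=[-0.3830, -0.3214, 0.2500] → [-0.6658, -0.5274, 0.0000, 0.0000, 0.0000, 1.0000]
J3: z=[0.8192, -0.5736, 0.0000] o=[-0.1593, -0.0019, 0.6100] → [-0.2406, -0.3436, -0.1471, 0.8192, -0.5736, 0.0000]
J4: z=[-0.2781, -0.3971, 0.8746] o=[0.0457, 0.0467, 0.6973] → [-0.3922, -0.7439, -0.4625, -0.2781, -0.3971, 0.8746]
J5: z=[0.8440, 0.3337, 0.4199] o=[-0.3834, 0.3248, 1.3388] → [-0.1115, 0.0399, 0.1924, 0.8440, 0.3337, 0.4199]
J6: z=[-0.4154, 0.9019, 0.1183] o=[-0.4682, 0.2562, 1.5638] → [-0.4924, -0.2743, 0.3622, -0.4154, 0.9019, 0.1183]
q̇ = J⁺·V = [-0.7790, -0.1570, -0.5490, 0.8090, 0.1410, 0.2810]

-0.7790 -0.1570 -0.5490 0.8090 0.1410 0.2810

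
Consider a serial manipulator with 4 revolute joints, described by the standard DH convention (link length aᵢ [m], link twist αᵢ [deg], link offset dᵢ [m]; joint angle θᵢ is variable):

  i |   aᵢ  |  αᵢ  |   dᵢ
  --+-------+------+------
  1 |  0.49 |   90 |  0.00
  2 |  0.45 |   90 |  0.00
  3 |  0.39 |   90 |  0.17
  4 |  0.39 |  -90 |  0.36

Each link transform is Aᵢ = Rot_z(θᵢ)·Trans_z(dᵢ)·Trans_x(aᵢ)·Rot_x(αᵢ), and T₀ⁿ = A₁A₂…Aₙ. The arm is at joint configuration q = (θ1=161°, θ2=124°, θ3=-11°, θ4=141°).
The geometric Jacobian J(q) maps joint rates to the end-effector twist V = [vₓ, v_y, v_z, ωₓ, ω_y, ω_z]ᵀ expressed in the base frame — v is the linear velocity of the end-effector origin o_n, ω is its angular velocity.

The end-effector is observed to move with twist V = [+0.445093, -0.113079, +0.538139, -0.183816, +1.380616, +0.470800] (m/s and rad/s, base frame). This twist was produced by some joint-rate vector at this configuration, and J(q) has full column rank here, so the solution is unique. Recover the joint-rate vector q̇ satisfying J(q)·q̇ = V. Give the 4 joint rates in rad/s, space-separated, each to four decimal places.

o_n = [-0.6627, -0.1631, 0.6192]
J₁: ẑ×o_n = [0.1631, -0.6627, 0.0000], ω = ẑ
J2: z=[0.3256, 0.9455, 0.0000] o=[-0.4633, 0.1595, 0.0000] → [0.5854, -0.2016, 0.0835, 0.3256, 0.9455, 0.0000]
J3: z=[-0.7839, 0.2699, 0.5592] o=[-0.2254, 0.0776, 0.3731] → [0.2010, -0.0516, 0.3067, -0.7839, 0.2699, 0.5592]
J4: z=[-0.4205, -0.8934, -0.1582] o=[-0.1804, -0.0166, 0.7855] → [0.1254, 0.0063, -0.3692, -0.4205, -0.8934, -0.1582]
q̇ = J⁺·V = [-0.0930, 0.6340, 0.8320, -0.6230]

-0.0930 0.6340 0.8320 -0.6230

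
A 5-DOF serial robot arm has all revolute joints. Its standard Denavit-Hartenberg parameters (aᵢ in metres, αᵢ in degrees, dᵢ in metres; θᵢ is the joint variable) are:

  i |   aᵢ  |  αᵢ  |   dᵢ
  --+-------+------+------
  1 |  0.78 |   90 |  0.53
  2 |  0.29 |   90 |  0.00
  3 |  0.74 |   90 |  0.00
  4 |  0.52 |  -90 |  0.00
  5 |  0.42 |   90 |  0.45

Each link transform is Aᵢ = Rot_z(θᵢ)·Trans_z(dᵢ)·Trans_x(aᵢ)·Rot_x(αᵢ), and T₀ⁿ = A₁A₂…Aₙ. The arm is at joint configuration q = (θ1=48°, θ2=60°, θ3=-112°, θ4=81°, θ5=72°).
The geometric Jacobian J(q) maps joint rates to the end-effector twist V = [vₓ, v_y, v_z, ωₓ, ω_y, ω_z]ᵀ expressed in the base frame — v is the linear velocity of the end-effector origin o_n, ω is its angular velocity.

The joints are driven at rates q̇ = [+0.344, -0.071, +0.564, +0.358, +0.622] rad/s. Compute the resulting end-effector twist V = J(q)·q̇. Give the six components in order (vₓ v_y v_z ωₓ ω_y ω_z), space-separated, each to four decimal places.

o_n = [0.7209, 1.5746, 0.6169]
J₁: ẑ×o_n = [-1.5746, 0.7209, 0.0000], ω = ẑ
J2: z=[0.7431, -0.6691, 0.0000] o=[0.5219, 0.5797, 0.5300] → [-0.0582, -0.0646, 0.8726, 0.7431, -0.6691, 0.0000]
J3: z=[0.5795, 0.6436, -0.5000] o=[0.6189, 0.6874, 0.7811] → [0.3379, 0.0442, 0.4485, 0.5795, 0.6436, -0.5000]
J4: z=[-0.0318, -0.5952, -0.8030] o=[0.0163, 1.0435, 0.5411] → [0.3813, -0.5633, 0.4025, -0.0318, -0.5952, -0.8030]
J5: z=[0.8950, -0.3746, 0.2422] o=[0.2477, 1.4132, 0.2579] → [-0.1736, -0.2067, 0.3217, 0.8950, -0.3746, 0.2422]
V = J·q̇ = [-0.3184, -0.0528, 0.5352, 0.8194, -0.0356, -0.0748]

-0.3184 -0.0528 0.5352 0.8194 -0.0356 -0.0748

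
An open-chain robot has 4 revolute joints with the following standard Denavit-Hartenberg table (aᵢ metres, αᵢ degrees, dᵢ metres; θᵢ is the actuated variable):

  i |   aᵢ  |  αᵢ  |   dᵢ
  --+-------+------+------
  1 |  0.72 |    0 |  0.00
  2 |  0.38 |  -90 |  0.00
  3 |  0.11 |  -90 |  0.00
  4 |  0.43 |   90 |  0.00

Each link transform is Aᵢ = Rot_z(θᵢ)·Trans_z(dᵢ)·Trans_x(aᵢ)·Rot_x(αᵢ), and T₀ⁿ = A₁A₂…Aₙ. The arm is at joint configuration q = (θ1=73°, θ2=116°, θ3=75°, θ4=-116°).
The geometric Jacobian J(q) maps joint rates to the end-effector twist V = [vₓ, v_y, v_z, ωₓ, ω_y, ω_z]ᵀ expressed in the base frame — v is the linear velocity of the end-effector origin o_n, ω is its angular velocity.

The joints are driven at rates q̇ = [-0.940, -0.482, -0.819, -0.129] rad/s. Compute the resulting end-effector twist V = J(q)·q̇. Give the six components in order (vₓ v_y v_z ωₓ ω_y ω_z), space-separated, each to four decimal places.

o_n = [-0.0843, 0.2505, 0.0758]
J₁: ẑ×o_n = [-0.2505, -0.0843, 0.0000], ω = ẑ
J2: z=[0.0000, 0.0000, 1.0000] o=[0.2105, 0.6885, 0.0000] → [0.4380, -0.2948, 0.0000, 0.0000, 0.0000, 1.0000]
J3: z=[0.1564, -0.9877, 0.0000] o=[-0.1648, 0.6291, 0.0000] → [-0.0749, -0.0119, 0.0203, 0.1564, -0.9877, 0.0000]
J4: z=[0.9540, 0.1511, -0.2588] o=[-0.1929, 0.6246, -0.1063] → [-0.0693, -0.2018, -0.3733, 0.9540, 0.1511, -0.2588]
V = J·q̇ = [0.0947, 0.2571, 0.0315, -0.2512, 0.7894, -1.3886]

0.0947 0.2571 0.0315 -0.2512 0.7894 -1.3886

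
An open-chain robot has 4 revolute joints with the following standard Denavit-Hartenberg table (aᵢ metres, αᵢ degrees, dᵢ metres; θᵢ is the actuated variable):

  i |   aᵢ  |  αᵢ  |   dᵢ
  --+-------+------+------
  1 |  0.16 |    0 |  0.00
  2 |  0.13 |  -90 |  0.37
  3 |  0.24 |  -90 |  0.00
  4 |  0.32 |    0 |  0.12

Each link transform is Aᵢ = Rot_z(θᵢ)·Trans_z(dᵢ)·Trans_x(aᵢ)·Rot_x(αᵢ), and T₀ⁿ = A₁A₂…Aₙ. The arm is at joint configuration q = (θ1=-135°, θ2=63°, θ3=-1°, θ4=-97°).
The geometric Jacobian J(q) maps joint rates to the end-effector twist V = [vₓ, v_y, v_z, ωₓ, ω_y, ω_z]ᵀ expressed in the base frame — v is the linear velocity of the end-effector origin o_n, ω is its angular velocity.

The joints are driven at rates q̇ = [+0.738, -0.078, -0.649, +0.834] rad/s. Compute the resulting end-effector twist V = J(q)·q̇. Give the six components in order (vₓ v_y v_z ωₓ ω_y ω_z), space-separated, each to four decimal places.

o_n = [0.2919, -0.3318, 0.2535]
J₁: ẑ×o_n = [0.3318, 0.2919, -0.0000], ω = ẑ
J2: z=[0.0000, 0.0000, 1.0000] o=[-0.1131, -0.1131, 0.0000] → [0.2186, 0.4050, -0.0000, 0.0000, 0.0000, 1.0000]
J3: z=[0.9511, 0.3090, 0.0000] o=[-0.0730, -0.2368, 0.3700] → [-0.0360, 0.1108, -0.2031, 0.9511, 0.3090, 0.0000]
J4: z=[0.0054, -0.0166, -0.9998] o=[0.0012, -0.4650, 0.3742] → [0.1352, -0.2900, 0.0055, 0.0054, -0.0166, -0.9998]
V = J·q̇ = [0.3639, -0.1299, 0.1364, -0.6127, -0.2144, -0.1739]

0.3639 -0.1299 0.1364 -0.6127 -0.2144 -0.1739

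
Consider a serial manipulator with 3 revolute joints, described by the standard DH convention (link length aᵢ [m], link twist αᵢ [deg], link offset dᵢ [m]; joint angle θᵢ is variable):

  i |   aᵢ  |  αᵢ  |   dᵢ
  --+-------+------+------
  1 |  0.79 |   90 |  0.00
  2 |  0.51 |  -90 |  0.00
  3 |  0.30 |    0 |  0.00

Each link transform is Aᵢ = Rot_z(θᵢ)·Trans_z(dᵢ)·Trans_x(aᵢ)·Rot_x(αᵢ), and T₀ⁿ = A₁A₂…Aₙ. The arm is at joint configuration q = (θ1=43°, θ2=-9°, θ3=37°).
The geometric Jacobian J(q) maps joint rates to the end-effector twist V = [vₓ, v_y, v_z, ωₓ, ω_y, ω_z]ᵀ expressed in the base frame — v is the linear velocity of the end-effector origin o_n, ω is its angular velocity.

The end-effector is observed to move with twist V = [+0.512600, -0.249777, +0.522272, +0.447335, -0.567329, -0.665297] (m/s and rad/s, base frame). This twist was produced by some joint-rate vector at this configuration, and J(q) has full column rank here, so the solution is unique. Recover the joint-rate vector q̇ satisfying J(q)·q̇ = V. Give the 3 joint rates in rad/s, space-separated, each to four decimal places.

-0.2880 0.7200 -0.3820

o_n = [0.9961, 1.1757, -0.1173]
J₁: ẑ×o_n = [-1.1757, 0.9961, 0.0000], ω = ẑ
J2: z=[0.6820, -0.7314, 0.0000] o=[0.5778, 0.5388, 0.0000] → [0.0858, 0.0800, 0.7404, 0.6820, -0.7314, 0.0000]
J3: z=[0.1144, 0.1067, 0.9877] o=[0.9462, 0.8823, -0.0798] → [-0.2938, 0.0536, 0.0282, 0.1144, 0.1067, 0.9877]
q̇ = J⁺·V = [-0.2880, 0.7200, -0.3820]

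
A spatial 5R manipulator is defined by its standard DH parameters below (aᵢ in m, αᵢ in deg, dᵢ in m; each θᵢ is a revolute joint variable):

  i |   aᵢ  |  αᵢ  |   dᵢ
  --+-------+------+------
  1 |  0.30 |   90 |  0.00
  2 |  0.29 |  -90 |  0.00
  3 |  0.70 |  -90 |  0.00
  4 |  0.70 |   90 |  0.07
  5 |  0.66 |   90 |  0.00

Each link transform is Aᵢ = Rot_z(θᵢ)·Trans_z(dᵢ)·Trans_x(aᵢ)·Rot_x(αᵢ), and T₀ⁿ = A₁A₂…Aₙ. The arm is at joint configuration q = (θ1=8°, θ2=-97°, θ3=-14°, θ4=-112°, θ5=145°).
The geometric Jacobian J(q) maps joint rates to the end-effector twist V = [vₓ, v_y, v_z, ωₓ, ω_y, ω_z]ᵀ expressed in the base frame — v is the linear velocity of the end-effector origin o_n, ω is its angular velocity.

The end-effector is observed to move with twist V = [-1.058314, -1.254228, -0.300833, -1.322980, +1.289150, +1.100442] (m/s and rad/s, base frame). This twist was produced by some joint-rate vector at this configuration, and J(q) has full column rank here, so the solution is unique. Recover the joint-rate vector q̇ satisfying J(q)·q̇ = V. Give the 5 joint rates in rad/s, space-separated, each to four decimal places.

o_n = [0.2802, 0.3225, -1.0302]
J₁: ẑ×o_n = [-0.3225, 0.2802, 0.0000], ω = ẑ
J2: z=[0.1392, -0.9903, 0.0000] o=[0.2971, 0.0418, 0.0000] → [1.0202, 0.1434, 0.0224, 0.1392, -0.9903, 0.0000]
J3: z=[0.9829, 0.1381, -0.1219] o=[0.2621, 0.0368, -0.2878] → [-0.0677, 0.7275, 0.2782, 0.9829, 0.1381, -0.1219]
J4: z=[-0.1642, 0.9567, -0.2401] o=[0.2037, -0.1424, -0.9620] → [0.0463, -0.0296, -0.1496, -0.1642, 0.9567, -0.2401]
J5: z=[-0.2908, 0.1856, 0.9386] o=[0.8520, 0.0814, -0.8053] → [-0.2680, -0.6020, 0.0360, -0.2908, 0.1856, 0.9386]
q̇ = J⁺·V = [0.2450, -0.7990, -0.8830, 0.4700, 0.9170]

0.2450 -0.7990 -0.8830 0.4700 0.9170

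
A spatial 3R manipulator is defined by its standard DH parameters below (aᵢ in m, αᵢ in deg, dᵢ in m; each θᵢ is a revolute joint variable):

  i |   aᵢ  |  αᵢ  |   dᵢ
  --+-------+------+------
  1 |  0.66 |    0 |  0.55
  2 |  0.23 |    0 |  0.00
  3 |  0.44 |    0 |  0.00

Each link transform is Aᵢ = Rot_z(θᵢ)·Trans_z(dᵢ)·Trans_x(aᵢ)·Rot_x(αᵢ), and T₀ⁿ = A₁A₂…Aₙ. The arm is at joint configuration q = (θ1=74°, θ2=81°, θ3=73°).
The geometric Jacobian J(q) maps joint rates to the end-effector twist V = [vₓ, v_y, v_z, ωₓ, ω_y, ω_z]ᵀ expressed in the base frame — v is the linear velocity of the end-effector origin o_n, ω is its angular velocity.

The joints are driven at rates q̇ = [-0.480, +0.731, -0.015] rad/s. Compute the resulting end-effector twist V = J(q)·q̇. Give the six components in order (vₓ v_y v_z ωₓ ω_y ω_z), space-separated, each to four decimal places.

0.3573 -0.2091 0.0000 0.0000 0.0000 0.2360

o_n = [-0.3209, 0.4047, 0.5500]
J₁: ẑ×o_n = [-0.4047, -0.3209, 0.0000], ω = ẑ
J2: z=[0.0000, 0.0000, 1.0000] o=[0.1819, 0.6344, 0.5500] → [0.2298, -0.5029, 0.0000, 0.0000, 0.0000, 1.0000]
J3: z=[0.0000, 0.0000, 1.0000] o=[-0.0265, 0.7316, 0.5500] → [0.3270, -0.2944, 0.0000, 0.0000, 0.0000, 1.0000]
V = J·q̇ = [0.3573, -0.2091, 0.0000, 0.0000, 0.0000, 0.2360]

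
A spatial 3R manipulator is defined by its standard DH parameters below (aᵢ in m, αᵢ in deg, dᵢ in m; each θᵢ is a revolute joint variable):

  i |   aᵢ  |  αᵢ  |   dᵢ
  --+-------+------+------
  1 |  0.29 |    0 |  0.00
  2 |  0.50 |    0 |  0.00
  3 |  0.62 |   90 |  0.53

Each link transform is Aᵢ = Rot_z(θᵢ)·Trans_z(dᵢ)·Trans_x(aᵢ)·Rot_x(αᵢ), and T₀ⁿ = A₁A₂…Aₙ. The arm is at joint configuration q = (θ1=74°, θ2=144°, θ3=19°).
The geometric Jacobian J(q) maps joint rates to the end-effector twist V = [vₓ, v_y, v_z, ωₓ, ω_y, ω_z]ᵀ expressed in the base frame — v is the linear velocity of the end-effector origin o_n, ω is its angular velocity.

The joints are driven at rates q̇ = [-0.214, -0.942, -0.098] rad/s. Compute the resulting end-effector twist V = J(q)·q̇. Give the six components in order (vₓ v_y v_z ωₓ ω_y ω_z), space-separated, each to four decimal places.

-0.9482 0.8618 0.0000 0.0000 0.0000 -1.2540

o_n = [-0.6517, -0.5490, 0.5300]
J₁: ẑ×o_n = [0.5490, -0.6517, 0.0000], ω = ẑ
J2: z=[0.0000, 0.0000, 1.0000] o=[0.0799, 0.2788, 0.0000] → [0.8278, -0.7317, 0.0000, 0.0000, 0.0000, 1.0000]
J3: z=[0.0000, 0.0000, 1.0000] o=[-0.3141, -0.0291, 0.0000] → [0.5200, -0.3377, 0.0000, 0.0000, 0.0000, 1.0000]
V = J·q̇ = [-0.9482, 0.8618, 0.0000, 0.0000, 0.0000, -1.2540]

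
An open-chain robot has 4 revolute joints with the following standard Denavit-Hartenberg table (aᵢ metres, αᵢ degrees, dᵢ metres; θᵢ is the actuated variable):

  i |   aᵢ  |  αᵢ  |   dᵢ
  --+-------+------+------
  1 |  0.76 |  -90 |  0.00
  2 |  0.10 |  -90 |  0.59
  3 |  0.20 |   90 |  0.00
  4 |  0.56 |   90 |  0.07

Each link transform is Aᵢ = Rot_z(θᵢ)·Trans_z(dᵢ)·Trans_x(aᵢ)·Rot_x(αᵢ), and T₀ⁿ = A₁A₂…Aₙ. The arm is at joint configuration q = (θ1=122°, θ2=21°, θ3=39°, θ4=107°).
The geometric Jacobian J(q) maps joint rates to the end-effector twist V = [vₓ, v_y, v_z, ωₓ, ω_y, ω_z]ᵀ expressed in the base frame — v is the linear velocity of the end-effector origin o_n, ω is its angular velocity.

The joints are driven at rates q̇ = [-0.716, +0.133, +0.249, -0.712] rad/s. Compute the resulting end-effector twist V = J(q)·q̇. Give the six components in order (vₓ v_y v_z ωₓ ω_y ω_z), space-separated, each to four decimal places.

0.3367 0.9327 -0.2137 0.6254 -0.2077 -0.7879

o_n = [-0.9134, 0.2887, -0.5617]
J₁: ẑ×o_n = [-0.2887, -0.9134, 0.0000], ω = ẑ
J2: z=[-0.8480, -0.5299, 0.0000] o=[-0.4027, 0.6445, 0.0000] → [0.2976, -0.4763, 0.0311, -0.8480, -0.5299, 0.0000]
J3: z=[0.1899, -0.3039, -0.9336] o=[-0.9526, 0.4110, -0.0358] → [0.0456, 0.0633, -0.0113, 0.1899, -0.3039, -0.9336]
J4: z=[-0.9704, 0.0864, -0.2255] o=[-0.9227, 0.6008, -0.0915] → [-0.1110, -0.4583, 0.3020, -0.9704, 0.0864, -0.2255]
V = J·q̇ = [0.3367, 0.9327, -0.2137, 0.6254, -0.2077, -0.7879]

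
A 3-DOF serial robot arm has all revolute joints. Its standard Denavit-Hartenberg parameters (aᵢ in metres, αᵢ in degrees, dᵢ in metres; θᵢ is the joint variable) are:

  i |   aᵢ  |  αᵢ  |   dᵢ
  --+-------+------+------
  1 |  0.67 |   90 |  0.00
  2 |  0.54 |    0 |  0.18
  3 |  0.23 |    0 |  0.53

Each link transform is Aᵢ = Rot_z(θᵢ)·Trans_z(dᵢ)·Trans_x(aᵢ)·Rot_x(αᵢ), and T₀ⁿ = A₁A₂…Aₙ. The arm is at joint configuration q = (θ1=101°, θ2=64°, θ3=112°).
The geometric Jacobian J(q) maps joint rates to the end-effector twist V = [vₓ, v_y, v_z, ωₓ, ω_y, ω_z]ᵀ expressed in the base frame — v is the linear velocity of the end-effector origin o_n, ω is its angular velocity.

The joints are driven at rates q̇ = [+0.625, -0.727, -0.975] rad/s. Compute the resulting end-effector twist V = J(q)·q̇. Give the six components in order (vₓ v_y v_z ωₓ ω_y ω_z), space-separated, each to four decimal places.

o_n = [0.5677, 0.8003, 0.5014]
J₁: ẑ×o_n = [-0.8003, 0.5677, 0.0000], ω = ẑ
J2: z=[0.9816, 0.1908, 0.0000] o=[-0.1278, 0.6577, 0.0000] → [0.0957, -0.4922, 0.0073, 0.9816, 0.1908, 0.0000]
J3: z=[0.9816, 0.1908, 0.0000] o=[0.0037, 0.9244, 0.4853] → [0.0031, -0.0157, -0.2294, 0.9816, 0.1908, 0.0000]
V = J·q̇ = [-0.5727, 0.7280, 0.2184, -1.6707, -0.3248, 0.6250]

-0.5727 0.7280 0.2184 -1.6707 -0.3248 0.6250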